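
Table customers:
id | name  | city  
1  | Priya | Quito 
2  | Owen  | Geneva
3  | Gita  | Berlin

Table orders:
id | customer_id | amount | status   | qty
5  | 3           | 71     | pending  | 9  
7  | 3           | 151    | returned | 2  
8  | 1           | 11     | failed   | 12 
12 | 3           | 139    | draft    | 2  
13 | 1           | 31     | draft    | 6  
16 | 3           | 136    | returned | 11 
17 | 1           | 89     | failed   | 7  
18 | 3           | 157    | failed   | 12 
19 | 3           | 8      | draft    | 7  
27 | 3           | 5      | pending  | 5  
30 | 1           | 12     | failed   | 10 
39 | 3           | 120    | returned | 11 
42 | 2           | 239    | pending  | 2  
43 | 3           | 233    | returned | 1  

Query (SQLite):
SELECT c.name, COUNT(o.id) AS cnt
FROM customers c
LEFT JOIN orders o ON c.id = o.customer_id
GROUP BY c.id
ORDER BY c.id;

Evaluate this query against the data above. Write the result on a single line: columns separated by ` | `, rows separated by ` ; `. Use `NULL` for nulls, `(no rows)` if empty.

Priya | 4 ; Owen | 1 ; Gita | 9

LEFT JOIN keeps every customers row; unmatched ones get NULL for orders columns.
Group by customers.id and compute COUNT(o.id). COUNT(col) of an all-NULL group is 0.
  1: ids {8, 13, 17, 30} → COUNT(o.id)=4
  2: ids {42} → COUNT(o.id)=1
  3: ids {5, 7, 12, 16, 18, 19, 27, 39, 43} → COUNT(o.id)=9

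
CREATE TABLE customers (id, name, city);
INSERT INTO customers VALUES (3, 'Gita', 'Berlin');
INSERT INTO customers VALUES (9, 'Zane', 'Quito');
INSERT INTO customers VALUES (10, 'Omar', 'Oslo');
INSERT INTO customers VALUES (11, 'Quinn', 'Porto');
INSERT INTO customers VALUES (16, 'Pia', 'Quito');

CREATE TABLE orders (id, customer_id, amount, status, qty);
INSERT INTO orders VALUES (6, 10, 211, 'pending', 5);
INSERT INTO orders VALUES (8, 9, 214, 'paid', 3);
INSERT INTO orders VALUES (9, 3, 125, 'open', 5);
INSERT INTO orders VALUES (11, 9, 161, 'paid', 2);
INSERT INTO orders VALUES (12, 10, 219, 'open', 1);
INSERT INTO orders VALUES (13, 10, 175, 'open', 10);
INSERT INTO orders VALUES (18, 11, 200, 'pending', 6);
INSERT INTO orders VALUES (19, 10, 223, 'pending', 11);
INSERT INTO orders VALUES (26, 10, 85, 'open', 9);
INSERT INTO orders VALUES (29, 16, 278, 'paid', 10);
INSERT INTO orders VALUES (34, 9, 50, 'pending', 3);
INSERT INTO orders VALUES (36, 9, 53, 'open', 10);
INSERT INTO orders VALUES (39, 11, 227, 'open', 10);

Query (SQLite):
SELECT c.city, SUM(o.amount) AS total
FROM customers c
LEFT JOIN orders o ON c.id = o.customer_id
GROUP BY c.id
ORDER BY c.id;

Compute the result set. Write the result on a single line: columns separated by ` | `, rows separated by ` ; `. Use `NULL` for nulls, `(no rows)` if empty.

LEFT JOIN keeps every customers row; unmatched ones get NULL for orders columns.
Group by customers.id and compute SUM(o.amount). SUM over an all-NULL group is NULL.
  3: ids {9} → SUM(o.amount)=125
  9: ids {8, 11, 34, 36} → SUM(o.amount)=478
  10: ids {6, 12, 13, 19, 26} → SUM(o.amount)=913
  11: ids {18, 39} → SUM(o.amount)=427
  16: ids {29} → SUM(o.amount)=278

Berlin | 125 ; Quito | 478 ; Oslo | 913 ; Porto | 427 ; Quito | 278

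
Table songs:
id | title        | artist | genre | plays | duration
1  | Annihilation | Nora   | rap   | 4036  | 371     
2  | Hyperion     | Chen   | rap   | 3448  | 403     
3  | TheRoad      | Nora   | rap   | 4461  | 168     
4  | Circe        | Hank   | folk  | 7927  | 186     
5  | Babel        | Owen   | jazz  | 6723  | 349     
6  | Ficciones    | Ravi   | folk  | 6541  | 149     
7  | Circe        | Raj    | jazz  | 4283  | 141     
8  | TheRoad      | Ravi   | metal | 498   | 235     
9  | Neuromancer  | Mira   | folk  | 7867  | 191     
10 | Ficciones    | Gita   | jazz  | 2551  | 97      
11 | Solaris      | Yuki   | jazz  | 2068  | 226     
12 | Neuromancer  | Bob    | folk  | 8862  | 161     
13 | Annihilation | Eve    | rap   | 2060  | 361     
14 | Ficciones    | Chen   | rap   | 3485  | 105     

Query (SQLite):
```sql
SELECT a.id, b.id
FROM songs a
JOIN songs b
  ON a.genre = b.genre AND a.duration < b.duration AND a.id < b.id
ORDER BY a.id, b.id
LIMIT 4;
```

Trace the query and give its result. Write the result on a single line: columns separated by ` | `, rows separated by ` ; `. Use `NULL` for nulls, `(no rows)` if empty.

Pairs (a,b) with same genre, a.duration < b.duration, a.id < b.id.
genre groups: folk:{4,6,9,12} jazz:{5,7,10,11} metal:{8} rap:{1,2,3,13,14}
Ordered by (a.id, b.id); first 4.

1 | 2 ; 3 | 13 ; 4 | 9 ; 6 | 9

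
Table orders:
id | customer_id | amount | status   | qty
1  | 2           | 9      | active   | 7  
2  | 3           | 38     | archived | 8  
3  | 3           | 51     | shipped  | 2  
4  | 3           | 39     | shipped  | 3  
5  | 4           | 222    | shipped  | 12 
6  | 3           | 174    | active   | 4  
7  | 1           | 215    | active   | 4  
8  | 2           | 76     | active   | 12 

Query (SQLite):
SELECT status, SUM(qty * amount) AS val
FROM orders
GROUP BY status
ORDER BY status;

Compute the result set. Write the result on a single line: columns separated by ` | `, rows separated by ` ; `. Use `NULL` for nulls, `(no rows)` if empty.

active | 2531 ; archived | 304 ; shipped | 2883

For each row compute qty * amount.
Group by status; take SUM of the expression per group.
  active: ids {1, 6, 7, 8} → SUM(qty * amount)=2531
  archived: ids {2} → SUM(qty * amount)=304
  shipped: ids {3, 4, 5} → SUM(qty * amount)=2883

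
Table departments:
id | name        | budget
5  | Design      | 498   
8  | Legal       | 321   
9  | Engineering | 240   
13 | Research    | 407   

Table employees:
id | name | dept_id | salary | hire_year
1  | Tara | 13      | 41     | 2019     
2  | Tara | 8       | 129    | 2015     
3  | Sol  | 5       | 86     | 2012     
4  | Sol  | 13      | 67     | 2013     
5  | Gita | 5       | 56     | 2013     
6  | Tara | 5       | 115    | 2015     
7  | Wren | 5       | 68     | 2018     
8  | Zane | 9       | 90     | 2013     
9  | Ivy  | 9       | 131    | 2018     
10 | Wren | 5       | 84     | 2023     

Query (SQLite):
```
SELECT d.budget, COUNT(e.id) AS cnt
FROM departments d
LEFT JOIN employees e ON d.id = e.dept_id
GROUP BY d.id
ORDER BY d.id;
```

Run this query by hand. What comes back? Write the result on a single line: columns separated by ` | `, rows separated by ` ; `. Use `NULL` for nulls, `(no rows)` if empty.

498 | 5 ; 321 | 1 ; 240 | 2 ; 407 | 2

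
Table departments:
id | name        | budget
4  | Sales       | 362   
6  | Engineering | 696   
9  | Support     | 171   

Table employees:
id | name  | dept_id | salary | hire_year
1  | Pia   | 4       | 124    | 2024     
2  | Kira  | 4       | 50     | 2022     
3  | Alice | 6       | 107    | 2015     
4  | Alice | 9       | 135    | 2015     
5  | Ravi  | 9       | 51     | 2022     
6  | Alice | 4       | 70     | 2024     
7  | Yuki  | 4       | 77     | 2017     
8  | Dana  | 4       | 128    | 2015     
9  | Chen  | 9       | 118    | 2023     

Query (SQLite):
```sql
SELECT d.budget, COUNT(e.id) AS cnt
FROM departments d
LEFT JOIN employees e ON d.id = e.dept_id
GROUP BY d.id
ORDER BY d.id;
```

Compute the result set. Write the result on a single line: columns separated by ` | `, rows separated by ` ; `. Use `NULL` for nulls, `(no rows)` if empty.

362 | 5 ; 696 | 1 ; 171 | 3

LEFT JOIN keeps every departments row; unmatched ones get NULL for employees columns.
Group by departments.id and compute COUNT(e.id). COUNT(col) of an all-NULL group is 0.
  4: ids {1, 2, 6, 7, 8} → COUNT(e.id)=5
  6: ids {3} → COUNT(e.id)=1
  9: ids {4, 5, 9} → COUNT(e.id)=3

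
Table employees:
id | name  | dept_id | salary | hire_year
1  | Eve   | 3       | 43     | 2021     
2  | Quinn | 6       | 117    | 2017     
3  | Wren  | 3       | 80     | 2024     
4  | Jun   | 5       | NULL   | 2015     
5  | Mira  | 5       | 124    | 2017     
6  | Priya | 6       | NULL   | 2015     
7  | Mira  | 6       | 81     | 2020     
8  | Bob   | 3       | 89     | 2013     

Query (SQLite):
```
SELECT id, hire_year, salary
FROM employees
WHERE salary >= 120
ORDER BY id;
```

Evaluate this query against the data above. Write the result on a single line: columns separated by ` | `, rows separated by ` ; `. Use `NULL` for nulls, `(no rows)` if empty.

salary >= 120: ids {5}

5 | 2017 | 124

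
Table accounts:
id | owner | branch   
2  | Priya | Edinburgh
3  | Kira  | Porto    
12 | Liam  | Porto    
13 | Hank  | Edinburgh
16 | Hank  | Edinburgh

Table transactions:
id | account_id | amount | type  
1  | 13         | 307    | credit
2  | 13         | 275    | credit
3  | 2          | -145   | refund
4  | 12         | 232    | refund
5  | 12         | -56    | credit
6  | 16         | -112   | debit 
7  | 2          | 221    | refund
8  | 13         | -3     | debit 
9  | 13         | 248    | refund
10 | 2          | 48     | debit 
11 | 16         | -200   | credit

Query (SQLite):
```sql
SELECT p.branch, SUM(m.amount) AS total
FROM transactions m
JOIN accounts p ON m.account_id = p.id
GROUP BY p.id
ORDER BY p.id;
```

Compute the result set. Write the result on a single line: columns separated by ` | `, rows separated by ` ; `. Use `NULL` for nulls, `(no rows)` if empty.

Join each transactions row to its accounts via account_id.
Group joined rows by accounts.id; compute SUM(m.amount) per group.
  2: ids {3, 7, 10} → SUM(m.amount)=124
  12: ids {4, 5} → SUM(m.amount)=176
  13: ids {1, 2, 8, 9} → SUM(m.amount)=827
  16: ids {6, 11} → SUM(m.amount)=-312

Edinburgh | 124 ; Porto | 176 ; Edinburgh | 827 ; Edinburgh | -312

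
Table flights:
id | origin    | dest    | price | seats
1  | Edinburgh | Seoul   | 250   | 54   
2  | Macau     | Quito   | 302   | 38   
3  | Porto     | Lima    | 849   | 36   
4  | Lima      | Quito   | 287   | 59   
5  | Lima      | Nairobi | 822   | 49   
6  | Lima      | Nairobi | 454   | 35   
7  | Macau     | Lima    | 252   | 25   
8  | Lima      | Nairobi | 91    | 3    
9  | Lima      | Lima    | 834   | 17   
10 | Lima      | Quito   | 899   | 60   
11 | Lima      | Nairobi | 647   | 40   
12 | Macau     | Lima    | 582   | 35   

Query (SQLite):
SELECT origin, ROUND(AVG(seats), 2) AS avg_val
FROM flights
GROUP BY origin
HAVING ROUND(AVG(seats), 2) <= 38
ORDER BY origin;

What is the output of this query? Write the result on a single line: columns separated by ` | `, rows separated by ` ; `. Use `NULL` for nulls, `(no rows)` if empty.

Lima | 37.57 ; Macau | 32.67 ; Porto | 36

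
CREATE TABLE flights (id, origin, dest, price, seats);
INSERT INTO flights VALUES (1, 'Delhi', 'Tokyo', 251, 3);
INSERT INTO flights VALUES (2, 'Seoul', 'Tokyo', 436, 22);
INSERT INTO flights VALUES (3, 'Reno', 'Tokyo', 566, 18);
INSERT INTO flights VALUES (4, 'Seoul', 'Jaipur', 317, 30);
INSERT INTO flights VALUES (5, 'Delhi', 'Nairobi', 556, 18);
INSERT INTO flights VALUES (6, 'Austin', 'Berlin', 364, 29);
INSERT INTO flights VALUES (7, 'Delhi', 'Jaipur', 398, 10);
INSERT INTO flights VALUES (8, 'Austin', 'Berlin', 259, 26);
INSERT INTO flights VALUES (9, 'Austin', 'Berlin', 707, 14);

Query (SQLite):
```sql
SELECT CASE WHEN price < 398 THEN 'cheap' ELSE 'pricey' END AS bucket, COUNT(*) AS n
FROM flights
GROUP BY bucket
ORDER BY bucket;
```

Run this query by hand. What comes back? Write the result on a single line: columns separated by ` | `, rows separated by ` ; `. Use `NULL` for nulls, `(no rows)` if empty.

cheap | 4 ; pricey | 5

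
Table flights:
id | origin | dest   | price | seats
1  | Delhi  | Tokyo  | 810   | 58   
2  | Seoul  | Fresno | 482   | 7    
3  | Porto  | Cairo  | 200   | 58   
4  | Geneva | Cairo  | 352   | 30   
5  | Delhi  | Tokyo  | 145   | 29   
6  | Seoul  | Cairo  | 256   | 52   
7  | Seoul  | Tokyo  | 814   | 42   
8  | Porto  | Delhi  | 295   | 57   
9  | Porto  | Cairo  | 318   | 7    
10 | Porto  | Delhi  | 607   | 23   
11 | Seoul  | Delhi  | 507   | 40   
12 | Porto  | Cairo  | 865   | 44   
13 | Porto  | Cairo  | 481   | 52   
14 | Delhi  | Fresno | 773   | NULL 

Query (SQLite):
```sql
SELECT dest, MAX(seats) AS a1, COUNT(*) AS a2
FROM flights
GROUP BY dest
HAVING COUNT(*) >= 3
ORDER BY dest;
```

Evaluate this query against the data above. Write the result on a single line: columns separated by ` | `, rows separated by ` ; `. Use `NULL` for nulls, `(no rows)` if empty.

Cairo | 58 | 6 ; Delhi | 57 | 3 ; Tokyo | 58 | 3

Group flights by dest.
Per group compute: MAX(seats), COUNT(*).
HAVING: drop groups with fewer than 3 rows.
  Cairo: ids {3, 4, 6, 9, 12, 13} → MAX(seats)=58, COUNT(*)=6
  Delhi: ids {8, 10, 11} → MAX(seats)=57, COUNT(*)=3
  Fresno: ids {2, 14} → MAX(seats)=7, COUNT(*)=2
  Tokyo: ids {1, 5, 7} → MAX(seats)=58, COUNT(*)=3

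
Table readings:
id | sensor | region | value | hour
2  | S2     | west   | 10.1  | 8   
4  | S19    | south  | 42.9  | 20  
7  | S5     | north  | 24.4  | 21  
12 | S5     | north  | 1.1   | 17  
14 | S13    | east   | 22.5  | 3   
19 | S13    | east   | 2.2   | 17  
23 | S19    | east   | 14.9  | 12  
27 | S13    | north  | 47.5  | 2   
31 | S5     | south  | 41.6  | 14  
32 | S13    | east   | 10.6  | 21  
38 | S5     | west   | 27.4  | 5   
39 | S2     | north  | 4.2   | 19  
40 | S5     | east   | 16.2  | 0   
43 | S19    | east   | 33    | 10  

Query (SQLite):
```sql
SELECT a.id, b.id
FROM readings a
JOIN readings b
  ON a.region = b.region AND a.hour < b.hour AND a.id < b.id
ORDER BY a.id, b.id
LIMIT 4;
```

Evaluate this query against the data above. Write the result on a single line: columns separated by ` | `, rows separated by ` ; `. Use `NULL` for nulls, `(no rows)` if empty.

12 | 39 ; 14 | 19 ; 14 | 23 ; 14 | 32

Pairs (a,b) with same region, a.hour < b.hour, a.id < b.id.
region groups: east:{14,19,23,32,40,43} north:{7,12,27,39} south:{4,31} west:{2,38}
Ordered by (a.id, b.id); first 4.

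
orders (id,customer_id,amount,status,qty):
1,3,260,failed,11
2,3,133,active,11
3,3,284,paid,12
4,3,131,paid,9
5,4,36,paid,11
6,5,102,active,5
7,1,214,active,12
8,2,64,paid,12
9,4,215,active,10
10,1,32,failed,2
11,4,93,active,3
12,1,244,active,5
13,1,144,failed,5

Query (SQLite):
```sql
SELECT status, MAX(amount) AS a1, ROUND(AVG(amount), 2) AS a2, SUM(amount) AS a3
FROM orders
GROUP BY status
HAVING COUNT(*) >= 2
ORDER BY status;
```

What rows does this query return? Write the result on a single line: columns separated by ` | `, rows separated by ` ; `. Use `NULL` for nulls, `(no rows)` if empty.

active | 244 | 166.83 | 1001 ; failed | 260 | 145.33 | 436 ; paid | 284 | 128.75 | 515

Group orders by status.
Per group compute: MAX(amount), ROUND(AVG(amount), 2), SUM(amount).
HAVING: drop groups with fewer than 2 rows.
  active: ids {2, 6, 7, 9, 11, 12} → MAX(amount)=244, ROUND(AVG(amount), 2)=166.83, SUM(amount)=1001
  failed: ids {1, 10, 13} → MAX(amount)=260, ROUND(AVG(amount), 2)=145.33, SUM(amount)=436
  paid: ids {3, 4, 5, 8} → MAX(amount)=284, ROUND(AVG(amount), 2)=128.75, SUM(amount)=515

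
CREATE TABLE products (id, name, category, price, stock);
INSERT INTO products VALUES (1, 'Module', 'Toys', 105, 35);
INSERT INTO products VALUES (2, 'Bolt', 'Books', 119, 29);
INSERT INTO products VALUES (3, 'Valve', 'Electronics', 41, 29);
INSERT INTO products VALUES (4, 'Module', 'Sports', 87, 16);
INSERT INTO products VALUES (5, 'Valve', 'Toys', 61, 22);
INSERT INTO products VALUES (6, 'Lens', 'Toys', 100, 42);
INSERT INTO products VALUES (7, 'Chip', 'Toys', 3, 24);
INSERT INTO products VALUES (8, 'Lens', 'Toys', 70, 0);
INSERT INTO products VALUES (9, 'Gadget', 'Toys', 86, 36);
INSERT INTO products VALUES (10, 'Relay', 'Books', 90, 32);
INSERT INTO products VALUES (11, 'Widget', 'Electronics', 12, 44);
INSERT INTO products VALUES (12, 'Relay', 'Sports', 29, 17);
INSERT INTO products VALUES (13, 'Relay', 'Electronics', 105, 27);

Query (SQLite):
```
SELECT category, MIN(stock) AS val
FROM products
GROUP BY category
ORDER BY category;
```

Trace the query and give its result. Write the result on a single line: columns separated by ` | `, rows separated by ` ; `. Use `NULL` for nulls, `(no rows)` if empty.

Books | 29 ; Electronics | 27 ; Sports | 16 ; Toys | 0

Partition products by category; compute MIN(stock) within each group.
  Books: ids {2, 10} → MIN(stock)=29
  Electronics: ids {3, 11, 13} → MIN(stock)=27
  Sports: ids {4, 12} → MIN(stock)=16
  Toys: ids {1, 5, 6, 7, 8, 9} → MIN(stock)=0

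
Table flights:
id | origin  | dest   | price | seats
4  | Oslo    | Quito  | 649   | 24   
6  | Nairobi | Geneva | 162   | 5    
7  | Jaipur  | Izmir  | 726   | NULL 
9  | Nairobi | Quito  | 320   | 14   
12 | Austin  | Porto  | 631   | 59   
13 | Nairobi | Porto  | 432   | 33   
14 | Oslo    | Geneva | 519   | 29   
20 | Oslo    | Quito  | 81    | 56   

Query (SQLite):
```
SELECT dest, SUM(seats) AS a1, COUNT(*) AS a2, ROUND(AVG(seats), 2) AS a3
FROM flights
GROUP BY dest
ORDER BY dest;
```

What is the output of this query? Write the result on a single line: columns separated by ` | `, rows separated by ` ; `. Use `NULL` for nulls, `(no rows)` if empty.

Geneva | 34 | 2 | 17 ; Izmir | NULL | 1 | NULL ; Porto | 92 | 2 | 46 ; Quito | 94 | 3 | 31.33

Group flights by dest.
Per group compute: SUM(seats), COUNT(*), ROUND(AVG(seats), 2).
  Geneva: ids {6, 14} → SUM(seats)=34, COUNT(*)=2, ROUND(AVG(seats), 2)=17
  Izmir: ids {7} → SUM(seats)=NULL, COUNT(*)=1, ROUND(AVG(seats), 2)=NULL
  Porto: ids {12, 13} → SUM(seats)=92, COUNT(*)=2, ROUND(AVG(seats), 2)=46
  Quito: ids {4, 9, 20} → SUM(seats)=94, COUNT(*)=3, ROUND(AVG(seats), 2)=31.33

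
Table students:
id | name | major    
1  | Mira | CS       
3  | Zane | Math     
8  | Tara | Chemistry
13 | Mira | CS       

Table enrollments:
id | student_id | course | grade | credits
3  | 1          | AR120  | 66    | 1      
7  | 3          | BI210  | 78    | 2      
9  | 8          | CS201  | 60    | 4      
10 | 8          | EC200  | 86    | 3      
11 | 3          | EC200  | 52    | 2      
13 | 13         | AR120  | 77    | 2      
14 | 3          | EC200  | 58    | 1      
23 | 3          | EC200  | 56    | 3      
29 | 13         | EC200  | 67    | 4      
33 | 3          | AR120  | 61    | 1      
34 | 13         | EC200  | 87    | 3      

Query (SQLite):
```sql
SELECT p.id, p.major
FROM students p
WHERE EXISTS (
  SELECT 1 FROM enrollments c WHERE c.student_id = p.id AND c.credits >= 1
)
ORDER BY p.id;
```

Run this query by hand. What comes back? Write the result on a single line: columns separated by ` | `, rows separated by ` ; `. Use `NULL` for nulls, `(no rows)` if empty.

For each students row, check whether any enrollments with matching student_id has credits >= 1.
Keep rows where that is true.

1 | CS ; 3 | Math ; 8 | Chemistry ; 13 | CS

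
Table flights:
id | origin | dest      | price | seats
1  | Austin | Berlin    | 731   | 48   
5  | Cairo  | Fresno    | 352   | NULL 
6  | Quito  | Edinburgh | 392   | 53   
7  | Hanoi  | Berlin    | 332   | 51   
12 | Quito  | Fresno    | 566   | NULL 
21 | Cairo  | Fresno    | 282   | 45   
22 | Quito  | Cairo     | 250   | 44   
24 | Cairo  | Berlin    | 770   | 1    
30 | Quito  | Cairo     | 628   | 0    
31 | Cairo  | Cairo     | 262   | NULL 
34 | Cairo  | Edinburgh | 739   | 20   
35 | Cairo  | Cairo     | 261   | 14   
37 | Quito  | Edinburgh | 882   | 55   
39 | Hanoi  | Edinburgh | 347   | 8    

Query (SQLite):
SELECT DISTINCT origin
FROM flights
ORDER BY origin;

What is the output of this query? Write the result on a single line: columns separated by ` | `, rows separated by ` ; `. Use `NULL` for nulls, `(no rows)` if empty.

Austin ; Cairo ; Hanoi ; Quito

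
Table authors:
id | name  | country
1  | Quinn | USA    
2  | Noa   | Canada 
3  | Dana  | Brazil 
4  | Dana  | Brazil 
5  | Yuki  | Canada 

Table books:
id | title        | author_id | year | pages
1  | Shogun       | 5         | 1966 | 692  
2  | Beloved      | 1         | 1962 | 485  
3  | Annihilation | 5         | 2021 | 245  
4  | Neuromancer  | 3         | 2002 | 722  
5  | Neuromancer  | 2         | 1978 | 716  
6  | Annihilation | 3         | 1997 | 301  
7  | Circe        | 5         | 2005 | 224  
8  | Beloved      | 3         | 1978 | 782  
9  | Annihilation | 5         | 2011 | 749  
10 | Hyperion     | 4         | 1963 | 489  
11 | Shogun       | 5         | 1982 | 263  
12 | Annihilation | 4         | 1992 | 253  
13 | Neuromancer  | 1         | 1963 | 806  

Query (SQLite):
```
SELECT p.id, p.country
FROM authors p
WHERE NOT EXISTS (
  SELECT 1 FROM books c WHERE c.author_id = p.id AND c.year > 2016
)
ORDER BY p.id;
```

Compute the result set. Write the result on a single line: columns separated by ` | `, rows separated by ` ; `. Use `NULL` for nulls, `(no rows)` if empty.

1 | USA ; 2 | Canada ; 3 | Brazil ; 4 | Brazil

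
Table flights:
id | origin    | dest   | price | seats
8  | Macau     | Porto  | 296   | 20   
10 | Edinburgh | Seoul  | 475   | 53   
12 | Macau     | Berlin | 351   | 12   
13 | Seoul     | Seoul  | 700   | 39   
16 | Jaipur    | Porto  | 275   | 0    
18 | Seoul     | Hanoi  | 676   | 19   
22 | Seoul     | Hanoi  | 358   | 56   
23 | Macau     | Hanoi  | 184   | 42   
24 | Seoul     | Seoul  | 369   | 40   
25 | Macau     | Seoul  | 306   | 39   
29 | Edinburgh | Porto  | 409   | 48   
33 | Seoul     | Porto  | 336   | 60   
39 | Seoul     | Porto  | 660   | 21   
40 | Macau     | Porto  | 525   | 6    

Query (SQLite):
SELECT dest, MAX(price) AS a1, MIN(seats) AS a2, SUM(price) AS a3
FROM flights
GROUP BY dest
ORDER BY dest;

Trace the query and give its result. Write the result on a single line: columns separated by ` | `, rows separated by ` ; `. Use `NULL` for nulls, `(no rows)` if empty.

Group flights by dest.
Per group compute: MAX(price), MIN(seats), SUM(price).
  Berlin: ids {12} → MAX(price)=351, MIN(seats)=12, SUM(price)=351
  Hanoi: ids {18, 22, 23} → MAX(price)=676, MIN(seats)=19, SUM(price)=1218
  Porto: ids {8, 16, 29, 33, 39, 40} → MAX(price)=660, MIN(seats)=0, SUM(price)=2501
  Seoul: ids {10, 13, 24, 25} → MAX(price)=700, MIN(seats)=39, SUM(price)=1850

Berlin | 351 | 12 | 351 ; Hanoi | 676 | 19 | 1218 ; Porto | 660 | 0 | 2501 ; Seoul | 700 | 39 | 1850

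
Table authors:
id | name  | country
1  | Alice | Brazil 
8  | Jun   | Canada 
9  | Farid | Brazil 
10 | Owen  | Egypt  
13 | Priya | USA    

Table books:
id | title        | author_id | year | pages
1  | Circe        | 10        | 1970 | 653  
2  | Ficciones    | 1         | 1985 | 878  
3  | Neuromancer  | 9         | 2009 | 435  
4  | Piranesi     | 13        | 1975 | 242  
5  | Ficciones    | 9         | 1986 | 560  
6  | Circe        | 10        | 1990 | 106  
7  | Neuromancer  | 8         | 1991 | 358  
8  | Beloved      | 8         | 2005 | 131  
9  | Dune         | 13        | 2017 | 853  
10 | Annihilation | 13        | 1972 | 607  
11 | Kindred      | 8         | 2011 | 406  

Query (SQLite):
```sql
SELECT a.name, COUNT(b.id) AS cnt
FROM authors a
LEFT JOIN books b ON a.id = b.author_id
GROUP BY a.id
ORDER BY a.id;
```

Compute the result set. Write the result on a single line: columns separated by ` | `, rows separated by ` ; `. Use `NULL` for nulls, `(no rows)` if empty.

LEFT JOIN keeps every authors row; unmatched ones get NULL for books columns.
Group by authors.id and compute COUNT(b.id). COUNT(col) of an all-NULL group is 0.
  1: ids {2} → COUNT(b.id)=1
  8: ids {7, 8, 11} → COUNT(b.id)=3
  9: ids {3, 5} → COUNT(b.id)=2
  10: ids {1, 6} → COUNT(b.id)=2
  13: ids {4, 9, 10} → COUNT(b.id)=3

Alice | 1 ; Jun | 3 ; Farid | 2 ; Owen | 2 ; Priya | 3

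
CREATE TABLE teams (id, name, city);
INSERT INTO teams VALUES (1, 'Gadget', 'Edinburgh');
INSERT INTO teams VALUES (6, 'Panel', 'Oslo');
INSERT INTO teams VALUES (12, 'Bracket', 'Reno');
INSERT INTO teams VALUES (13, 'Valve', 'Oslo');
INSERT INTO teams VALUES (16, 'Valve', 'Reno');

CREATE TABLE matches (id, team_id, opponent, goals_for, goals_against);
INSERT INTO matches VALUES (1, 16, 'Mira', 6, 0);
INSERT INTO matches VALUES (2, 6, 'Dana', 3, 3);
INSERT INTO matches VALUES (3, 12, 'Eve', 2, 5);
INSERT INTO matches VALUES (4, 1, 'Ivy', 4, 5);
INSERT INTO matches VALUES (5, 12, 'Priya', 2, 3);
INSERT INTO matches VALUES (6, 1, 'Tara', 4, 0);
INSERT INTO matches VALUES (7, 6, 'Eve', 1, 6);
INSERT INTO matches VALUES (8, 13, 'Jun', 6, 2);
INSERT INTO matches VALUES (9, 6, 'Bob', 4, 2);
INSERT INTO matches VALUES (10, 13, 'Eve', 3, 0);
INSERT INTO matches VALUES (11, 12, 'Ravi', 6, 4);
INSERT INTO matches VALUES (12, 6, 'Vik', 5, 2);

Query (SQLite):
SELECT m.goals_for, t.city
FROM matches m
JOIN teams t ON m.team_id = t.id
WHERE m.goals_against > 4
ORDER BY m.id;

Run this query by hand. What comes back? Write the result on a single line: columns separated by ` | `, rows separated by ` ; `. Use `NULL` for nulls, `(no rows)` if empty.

Each matches row matches the teams row where team_id = teams.id.
Then keep rows with m.goals_against > 4.

2 | Reno ; 4 | Edinburgh ; 1 | Oslo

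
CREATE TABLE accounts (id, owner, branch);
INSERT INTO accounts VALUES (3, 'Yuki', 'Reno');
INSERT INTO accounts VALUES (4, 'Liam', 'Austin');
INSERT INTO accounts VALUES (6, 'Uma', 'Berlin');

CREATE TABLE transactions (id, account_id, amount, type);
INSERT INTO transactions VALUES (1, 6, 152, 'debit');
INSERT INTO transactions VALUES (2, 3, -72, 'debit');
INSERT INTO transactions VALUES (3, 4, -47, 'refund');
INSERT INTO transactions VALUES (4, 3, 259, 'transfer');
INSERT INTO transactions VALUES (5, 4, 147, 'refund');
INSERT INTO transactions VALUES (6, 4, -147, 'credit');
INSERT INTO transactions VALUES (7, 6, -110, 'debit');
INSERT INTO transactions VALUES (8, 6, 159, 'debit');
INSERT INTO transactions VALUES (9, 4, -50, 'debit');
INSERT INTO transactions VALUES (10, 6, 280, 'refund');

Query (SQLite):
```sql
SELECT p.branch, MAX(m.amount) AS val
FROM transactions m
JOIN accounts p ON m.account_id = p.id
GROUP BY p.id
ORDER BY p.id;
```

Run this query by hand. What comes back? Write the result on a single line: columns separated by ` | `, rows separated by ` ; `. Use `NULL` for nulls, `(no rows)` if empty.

Reno | 259 ; Austin | 147 ; Berlin | 280

Join each transactions row to its accounts via account_id.
Group joined rows by accounts.id; compute MAX(m.amount) per group.
  3: ids {2, 4} → MAX(m.amount)=259
  4: ids {3, 5, 6, 9} → MAX(m.amount)=147
  6: ids {1, 7, 8, 10} → MAX(m.amount)=280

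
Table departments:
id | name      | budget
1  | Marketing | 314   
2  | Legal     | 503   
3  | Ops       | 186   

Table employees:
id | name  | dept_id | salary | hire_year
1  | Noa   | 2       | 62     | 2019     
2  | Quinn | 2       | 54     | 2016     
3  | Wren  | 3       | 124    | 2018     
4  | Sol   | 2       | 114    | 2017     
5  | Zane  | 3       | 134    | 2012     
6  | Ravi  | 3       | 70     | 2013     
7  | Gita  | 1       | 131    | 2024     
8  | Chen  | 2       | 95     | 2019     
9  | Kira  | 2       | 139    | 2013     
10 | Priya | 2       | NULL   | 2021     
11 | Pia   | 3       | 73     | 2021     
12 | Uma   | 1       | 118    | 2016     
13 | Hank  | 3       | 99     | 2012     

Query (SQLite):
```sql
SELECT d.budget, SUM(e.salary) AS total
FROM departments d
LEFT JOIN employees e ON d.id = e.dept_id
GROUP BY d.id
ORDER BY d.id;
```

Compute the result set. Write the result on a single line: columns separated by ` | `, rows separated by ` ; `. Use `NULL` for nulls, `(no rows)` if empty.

LEFT JOIN keeps every departments row; unmatched ones get NULL for employees columns.
Group by departments.id and compute SUM(e.salary). SUM over an all-NULL group is NULL.
  1: ids {7, 12} → SUM(e.salary)=249
  2: ids {1, 2, 4, 8, 9, 10} → SUM(e.salary)=464
  3: ids {3, 5, 6, 11, 13} → SUM(e.salary)=500

314 | 249 ; 503 | 464 ; 186 | 500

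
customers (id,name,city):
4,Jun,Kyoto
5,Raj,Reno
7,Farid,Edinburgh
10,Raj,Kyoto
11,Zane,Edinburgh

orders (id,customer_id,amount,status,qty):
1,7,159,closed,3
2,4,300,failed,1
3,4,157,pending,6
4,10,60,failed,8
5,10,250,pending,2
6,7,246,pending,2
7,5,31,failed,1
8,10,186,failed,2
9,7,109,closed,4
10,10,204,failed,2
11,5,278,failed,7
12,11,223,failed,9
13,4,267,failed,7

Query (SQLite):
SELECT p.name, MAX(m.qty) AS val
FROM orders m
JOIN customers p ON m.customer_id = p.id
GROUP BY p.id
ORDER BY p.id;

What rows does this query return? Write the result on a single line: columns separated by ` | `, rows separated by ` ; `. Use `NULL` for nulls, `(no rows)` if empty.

Join each orders row to its customers via customer_id.
Group joined rows by customers.id; compute MAX(m.qty) per group.
  4: ids {2, 3, 13} → MAX(m.qty)=7
  5: ids {7, 11} → MAX(m.qty)=7
  7: ids {1, 6, 9} → MAX(m.qty)=4
  10: ids {4, 5, 8, 10} → MAX(m.qty)=8
  11: ids {12} → MAX(m.qty)=9

Jun | 7 ; Raj | 7 ; Farid | 4 ; Raj | 8 ; Zane | 9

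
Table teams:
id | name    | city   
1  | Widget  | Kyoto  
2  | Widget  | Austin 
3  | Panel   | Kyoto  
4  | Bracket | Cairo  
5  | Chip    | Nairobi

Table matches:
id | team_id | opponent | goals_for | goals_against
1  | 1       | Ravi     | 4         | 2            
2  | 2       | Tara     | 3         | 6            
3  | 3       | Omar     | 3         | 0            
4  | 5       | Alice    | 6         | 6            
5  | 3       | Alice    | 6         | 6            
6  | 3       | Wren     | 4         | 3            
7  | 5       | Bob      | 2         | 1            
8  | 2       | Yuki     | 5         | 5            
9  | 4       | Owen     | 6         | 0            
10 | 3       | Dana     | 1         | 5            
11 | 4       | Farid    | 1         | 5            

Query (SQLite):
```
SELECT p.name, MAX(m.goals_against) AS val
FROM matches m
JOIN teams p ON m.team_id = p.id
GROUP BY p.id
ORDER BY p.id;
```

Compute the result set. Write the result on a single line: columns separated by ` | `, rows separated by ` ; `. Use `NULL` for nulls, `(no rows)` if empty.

Join each matches row to its teams via team_id.
Group joined rows by teams.id; compute MAX(m.goals_against) per group.
  1: ids {1} → MAX(m.goals_against)=2
  2: ids {2, 8} → MAX(m.goals_against)=6
  3: ids {3, 5, 6, 10} → MAX(m.goals_against)=6
  4: ids {9, 11} → MAX(m.goals_against)=5
  5: ids {4, 7} → MAX(m.goals_against)=6

Widget | 2 ; Widget | 6 ; Panel | 6 ; Bracket | 5 ; Chip | 6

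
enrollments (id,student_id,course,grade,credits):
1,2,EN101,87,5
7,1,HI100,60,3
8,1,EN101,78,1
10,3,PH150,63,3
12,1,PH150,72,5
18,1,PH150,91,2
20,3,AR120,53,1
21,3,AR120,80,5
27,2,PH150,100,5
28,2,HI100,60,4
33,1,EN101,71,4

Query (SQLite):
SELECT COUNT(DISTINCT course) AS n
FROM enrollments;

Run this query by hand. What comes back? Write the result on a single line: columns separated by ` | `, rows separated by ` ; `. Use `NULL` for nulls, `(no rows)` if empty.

Count distinct non-NULL course values.

4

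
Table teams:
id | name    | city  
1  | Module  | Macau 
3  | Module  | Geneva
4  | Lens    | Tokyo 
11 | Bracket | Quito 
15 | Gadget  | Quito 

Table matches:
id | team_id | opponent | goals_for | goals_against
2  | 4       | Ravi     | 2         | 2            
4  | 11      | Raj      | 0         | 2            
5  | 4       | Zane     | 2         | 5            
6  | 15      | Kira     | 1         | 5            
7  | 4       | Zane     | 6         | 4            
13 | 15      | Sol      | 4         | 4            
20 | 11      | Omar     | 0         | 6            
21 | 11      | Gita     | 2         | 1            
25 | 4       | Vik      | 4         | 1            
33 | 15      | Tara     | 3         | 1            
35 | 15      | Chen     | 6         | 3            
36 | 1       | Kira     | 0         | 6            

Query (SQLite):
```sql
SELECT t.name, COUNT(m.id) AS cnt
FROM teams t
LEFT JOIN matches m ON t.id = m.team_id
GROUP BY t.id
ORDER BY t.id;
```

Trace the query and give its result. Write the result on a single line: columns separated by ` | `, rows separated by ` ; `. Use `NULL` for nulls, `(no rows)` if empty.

Module | 1 ; Module | 0 ; Lens | 4 ; Bracket | 3 ; Gadget | 4

LEFT JOIN keeps every teams row; unmatched ones get NULL for matches columns.
Group by teams.id and compute COUNT(m.id). COUNT(col) of an all-NULL group is 0.
  1: ids {36} → COUNT(m.id)=1
  3: ids {—} → COUNT(m.id)=0
  4: ids {2, 5, 7, 25} → COUNT(m.id)=4
  11: ids {4, 20, 21} → COUNT(m.id)=3
  15: ids {6, 13, 33, 35} → COUNT(m.id)=4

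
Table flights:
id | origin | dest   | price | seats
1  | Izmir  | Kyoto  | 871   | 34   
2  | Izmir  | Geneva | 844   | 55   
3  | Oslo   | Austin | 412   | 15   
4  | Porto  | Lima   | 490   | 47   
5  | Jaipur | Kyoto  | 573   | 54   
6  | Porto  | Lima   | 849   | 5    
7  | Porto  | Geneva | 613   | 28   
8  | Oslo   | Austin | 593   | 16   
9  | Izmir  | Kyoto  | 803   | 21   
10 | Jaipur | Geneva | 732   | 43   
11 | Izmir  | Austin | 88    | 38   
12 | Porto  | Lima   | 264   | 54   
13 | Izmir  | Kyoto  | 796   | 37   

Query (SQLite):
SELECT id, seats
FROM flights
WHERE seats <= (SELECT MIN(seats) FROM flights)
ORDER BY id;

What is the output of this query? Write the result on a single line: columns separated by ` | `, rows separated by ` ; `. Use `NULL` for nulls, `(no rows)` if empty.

6 | 5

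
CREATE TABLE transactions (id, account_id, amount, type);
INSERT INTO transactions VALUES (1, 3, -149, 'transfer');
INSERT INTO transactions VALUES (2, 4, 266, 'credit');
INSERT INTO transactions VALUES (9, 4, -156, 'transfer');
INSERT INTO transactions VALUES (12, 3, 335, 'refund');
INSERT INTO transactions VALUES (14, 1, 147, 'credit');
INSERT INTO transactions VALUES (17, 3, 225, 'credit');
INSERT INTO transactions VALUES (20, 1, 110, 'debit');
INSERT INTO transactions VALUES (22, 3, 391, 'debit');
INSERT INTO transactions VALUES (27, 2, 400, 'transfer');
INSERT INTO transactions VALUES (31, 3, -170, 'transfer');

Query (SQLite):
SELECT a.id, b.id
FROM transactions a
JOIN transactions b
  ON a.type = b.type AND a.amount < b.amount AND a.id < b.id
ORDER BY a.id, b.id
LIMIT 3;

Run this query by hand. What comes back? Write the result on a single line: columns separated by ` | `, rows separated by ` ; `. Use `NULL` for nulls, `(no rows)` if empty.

1 | 27 ; 9 | 27 ; 14 | 17

Pairs (a,b) with same type, a.amount < b.amount, a.id < b.id.
type groups: credit:{2,14,17} debit:{20,22} refund:{12} transfer:{1,9,27,31}
Ordered by (a.id, b.id); first 3.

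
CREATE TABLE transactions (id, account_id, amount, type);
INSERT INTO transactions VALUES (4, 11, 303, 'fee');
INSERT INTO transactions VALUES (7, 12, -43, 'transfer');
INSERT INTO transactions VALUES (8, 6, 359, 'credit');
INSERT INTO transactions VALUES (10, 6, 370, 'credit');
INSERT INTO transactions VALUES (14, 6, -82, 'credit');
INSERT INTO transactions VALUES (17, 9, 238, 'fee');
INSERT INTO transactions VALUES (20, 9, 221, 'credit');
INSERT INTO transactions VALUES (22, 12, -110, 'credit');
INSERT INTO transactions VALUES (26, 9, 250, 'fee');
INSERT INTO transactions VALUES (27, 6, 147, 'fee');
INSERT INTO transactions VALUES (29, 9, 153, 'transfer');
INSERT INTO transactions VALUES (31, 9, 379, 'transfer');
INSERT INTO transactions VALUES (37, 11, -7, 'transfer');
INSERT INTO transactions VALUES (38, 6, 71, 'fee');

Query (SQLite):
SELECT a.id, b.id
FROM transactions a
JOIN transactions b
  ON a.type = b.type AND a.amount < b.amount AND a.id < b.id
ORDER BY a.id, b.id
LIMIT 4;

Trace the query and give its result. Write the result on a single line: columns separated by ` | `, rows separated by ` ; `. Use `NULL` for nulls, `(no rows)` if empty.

7 | 29 ; 7 | 31 ; 7 | 37 ; 8 | 10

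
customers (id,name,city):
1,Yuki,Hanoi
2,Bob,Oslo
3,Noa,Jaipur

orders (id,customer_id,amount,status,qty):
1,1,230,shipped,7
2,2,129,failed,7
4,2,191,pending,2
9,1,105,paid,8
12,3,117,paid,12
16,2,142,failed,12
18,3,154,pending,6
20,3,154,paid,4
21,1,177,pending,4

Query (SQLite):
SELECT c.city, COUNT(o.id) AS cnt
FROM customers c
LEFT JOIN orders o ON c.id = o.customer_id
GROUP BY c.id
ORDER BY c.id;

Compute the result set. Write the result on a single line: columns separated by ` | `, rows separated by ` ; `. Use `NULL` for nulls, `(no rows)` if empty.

LEFT JOIN keeps every customers row; unmatched ones get NULL for orders columns.
Group by customers.id and compute COUNT(o.id). COUNT(col) of an all-NULL group is 0.
  1: ids {1, 9, 21} → COUNT(o.id)=3
  2: ids {2, 4, 16} → COUNT(o.id)=3
  3: ids {12, 18, 20} → COUNT(o.id)=3

Hanoi | 3 ; Oslo | 3 ; Jaipur | 3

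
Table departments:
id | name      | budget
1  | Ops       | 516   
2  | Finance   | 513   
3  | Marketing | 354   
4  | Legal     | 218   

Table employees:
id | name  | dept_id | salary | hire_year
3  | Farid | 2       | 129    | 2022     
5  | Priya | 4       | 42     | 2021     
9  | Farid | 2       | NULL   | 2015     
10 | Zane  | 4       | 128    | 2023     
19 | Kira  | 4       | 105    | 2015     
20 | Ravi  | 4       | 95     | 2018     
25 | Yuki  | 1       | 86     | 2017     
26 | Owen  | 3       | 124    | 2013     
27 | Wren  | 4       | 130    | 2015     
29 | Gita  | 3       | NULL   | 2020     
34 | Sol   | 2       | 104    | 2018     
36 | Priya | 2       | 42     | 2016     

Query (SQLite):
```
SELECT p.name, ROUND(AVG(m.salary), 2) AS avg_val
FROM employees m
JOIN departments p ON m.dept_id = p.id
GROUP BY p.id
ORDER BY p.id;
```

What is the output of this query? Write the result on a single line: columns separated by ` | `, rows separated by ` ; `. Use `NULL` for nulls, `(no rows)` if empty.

Ops | 86 ; Finance | 91.67 ; Marketing | 124 ; Legal | 100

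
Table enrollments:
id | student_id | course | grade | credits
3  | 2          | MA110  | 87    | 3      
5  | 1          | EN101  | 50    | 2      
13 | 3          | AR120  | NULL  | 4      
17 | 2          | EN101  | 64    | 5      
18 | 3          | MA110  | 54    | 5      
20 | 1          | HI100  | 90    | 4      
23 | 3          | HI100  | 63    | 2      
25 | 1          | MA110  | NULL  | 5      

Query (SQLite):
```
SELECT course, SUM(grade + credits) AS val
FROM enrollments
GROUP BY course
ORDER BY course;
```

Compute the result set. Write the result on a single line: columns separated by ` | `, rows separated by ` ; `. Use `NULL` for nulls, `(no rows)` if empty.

AR120 | NULL ; EN101 | 121 ; HI100 | 159 ; MA110 | 149

For each row compute grade + credits.
Group by course; take SUM of the expression per group.
  AR120: ids {13} → SUM(grade + credits)=NULL
  EN101: ids {5, 17} → SUM(grade + credits)=121
  HI100: ids {20, 23} → SUM(grade + credits)=159
  MA110: ids {3, 18, 25} → SUM(grade + credits)=149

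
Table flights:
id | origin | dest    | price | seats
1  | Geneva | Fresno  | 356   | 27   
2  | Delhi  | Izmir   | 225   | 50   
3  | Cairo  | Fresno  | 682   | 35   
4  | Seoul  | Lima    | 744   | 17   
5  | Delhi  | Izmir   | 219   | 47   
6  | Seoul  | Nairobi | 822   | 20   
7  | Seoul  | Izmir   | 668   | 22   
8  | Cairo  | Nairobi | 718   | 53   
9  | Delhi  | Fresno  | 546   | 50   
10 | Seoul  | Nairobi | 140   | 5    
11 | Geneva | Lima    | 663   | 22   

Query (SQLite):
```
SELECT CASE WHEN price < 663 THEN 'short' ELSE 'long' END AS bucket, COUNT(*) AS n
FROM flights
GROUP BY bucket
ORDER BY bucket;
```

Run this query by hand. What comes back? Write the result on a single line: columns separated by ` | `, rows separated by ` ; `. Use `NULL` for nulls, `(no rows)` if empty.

Bucket rows by price < 663 → 'short' else 'long'; count each bucket.

long | 6 ; short | 5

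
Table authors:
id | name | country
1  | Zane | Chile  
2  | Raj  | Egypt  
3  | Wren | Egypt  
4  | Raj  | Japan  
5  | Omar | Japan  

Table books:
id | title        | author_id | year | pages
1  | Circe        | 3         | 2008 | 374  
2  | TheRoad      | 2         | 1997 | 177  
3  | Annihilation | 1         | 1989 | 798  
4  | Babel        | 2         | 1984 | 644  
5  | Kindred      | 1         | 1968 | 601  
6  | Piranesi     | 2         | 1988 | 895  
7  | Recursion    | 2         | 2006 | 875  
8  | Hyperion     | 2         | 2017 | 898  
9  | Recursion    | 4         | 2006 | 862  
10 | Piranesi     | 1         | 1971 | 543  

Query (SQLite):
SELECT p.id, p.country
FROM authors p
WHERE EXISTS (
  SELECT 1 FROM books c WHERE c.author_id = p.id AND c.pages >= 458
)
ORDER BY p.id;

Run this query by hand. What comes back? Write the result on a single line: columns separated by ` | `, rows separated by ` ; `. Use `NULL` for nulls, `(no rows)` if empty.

For each authors row, check whether any books with matching author_id has pages >= 458.
Keep rows where that is true.

1 | Chile ; 2 | Egypt ; 4 | Japan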